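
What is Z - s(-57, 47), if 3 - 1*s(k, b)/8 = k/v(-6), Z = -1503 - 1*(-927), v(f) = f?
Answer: -524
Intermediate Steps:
Z = -576 (Z = -1503 + 927 = -576)
s(k, b) = 24 + 4*k/3 (s(k, b) = 24 - 8*k/(-6) = 24 - 8*k*(-1)/6 = 24 - (-4)*k/3 = 24 + 4*k/3)
Z - s(-57, 47) = -576 - (24 + (4/3)*(-57)) = -576 - (24 - 76) = -576 - 1*(-52) = -576 + 52 = -524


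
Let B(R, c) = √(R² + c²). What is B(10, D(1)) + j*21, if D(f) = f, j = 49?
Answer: 1029 + √101 ≈ 1039.1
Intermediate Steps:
B(10, D(1)) + j*21 = √(10² + 1²) + 49*21 = √(100 + 1) + 1029 = √101 + 1029 = 1029 + √101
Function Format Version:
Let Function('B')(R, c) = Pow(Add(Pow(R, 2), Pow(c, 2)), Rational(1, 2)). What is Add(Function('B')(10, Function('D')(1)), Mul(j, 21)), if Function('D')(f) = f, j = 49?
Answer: Add(1029, Pow(101, Rational(1, 2))) ≈ 1039.1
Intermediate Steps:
Add(Function('B')(10, Function('D')(1)), Mul(j, 21)) = Add(Pow(Add(Pow(10, 2), Pow(1, 2)), Rational(1, 2)), Mul(49, 21)) = Add(Pow(Add(100, 1), Rational(1, 2)), 1029) = Add(Pow(101, Rational(1, 2)), 1029) = Add(1029, Pow(101, Rational(1, 2)))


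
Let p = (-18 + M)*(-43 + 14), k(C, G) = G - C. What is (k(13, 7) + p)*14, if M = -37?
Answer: 22246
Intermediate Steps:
p = 1595 (p = (-18 - 37)*(-43 + 14) = -55*(-29) = 1595)
(k(13, 7) + p)*14 = ((7 - 1*13) + 1595)*14 = ((7 - 13) + 1595)*14 = (-6 + 1595)*14 = 1589*14 = 22246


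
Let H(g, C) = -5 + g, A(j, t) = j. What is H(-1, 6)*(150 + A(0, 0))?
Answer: -900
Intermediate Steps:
H(-1, 6)*(150 + A(0, 0)) = (-5 - 1)*(150 + 0) = -6*150 = -900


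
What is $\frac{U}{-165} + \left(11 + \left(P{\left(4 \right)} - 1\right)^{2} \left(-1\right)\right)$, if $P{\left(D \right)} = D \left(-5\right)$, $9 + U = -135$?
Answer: $- \frac{23602}{55} \approx -429.13$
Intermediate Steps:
$U = -144$ ($U = -9 - 135 = -144$)
$P{\left(D \right)} = - 5 D$
$\frac{U}{-165} + \left(11 + \left(P{\left(4 \right)} - 1\right)^{2} \left(-1\right)\right) = \frac{1}{-165} \left(-144\right) + \left(11 + \left(\left(-5\right) 4 - 1\right)^{2} \left(-1\right)\right) = \left(- \frac{1}{165}\right) \left(-144\right) + \left(11 + \left(-20 - 1\right)^{2} \left(-1\right)\right) = \frac{48}{55} + \left(11 + \left(-21\right)^{2} \left(-1\right)\right) = \frac{48}{55} + \left(11 + 441 \left(-1\right)\right) = \frac{48}{55} + \left(11 - 441\right) = \frac{48}{55} - 430 = - \frac{23602}{55}$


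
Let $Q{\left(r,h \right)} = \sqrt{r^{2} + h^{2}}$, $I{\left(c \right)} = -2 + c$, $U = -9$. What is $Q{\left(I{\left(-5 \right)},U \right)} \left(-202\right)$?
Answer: $- 202 \sqrt{130} \approx -2303.2$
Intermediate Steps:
$Q{\left(r,h \right)} = \sqrt{h^{2} + r^{2}}$
$Q{\left(I{\left(-5 \right)},U \right)} \left(-202\right) = \sqrt{\left(-9\right)^{2} + \left(-2 - 5\right)^{2}} \left(-202\right) = \sqrt{81 + \left(-7\right)^{2}} \left(-202\right) = \sqrt{81 + 49} \left(-202\right) = \sqrt{130} \left(-202\right) = - 202 \sqrt{130}$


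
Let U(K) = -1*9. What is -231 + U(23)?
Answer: -240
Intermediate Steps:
U(K) = -9
-231 + U(23) = -231 - 9 = -240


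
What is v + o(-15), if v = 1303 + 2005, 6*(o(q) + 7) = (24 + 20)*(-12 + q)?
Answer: 3103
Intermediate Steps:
o(q) = -95 + 22*q/3 (o(q) = -7 + ((24 + 20)*(-12 + q))/6 = -7 + (44*(-12 + q))/6 = -7 + (-528 + 44*q)/6 = -7 + (-88 + 22*q/3) = -95 + 22*q/3)
v = 3308
v + o(-15) = 3308 + (-95 + (22/3)*(-15)) = 3308 + (-95 - 110) = 3308 - 205 = 3103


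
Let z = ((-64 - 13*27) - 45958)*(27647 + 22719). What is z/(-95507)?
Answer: 2335622518/95507 ≈ 24455.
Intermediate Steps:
z = -2335622518 (z = ((-64 - 351) - 45958)*50366 = (-415 - 45958)*50366 = -46373*50366 = -2335622518)
z/(-95507) = -2335622518/(-95507) = -2335622518*(-1/95507) = 2335622518/95507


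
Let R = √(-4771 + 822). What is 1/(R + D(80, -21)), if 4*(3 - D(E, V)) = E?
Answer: -17/4238 - I*√3949/4238 ≈ -0.0040113 - 0.014828*I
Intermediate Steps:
R = I*√3949 (R = √(-3949) = I*√3949 ≈ 62.841*I)
D(E, V) = 3 - E/4
1/(R + D(80, -21)) = 1/(I*√3949 + (3 - ¼*80)) = 1/(I*√3949 + (3 - 20)) = 1/(I*√3949 - 17) = 1/(-17 + I*√3949)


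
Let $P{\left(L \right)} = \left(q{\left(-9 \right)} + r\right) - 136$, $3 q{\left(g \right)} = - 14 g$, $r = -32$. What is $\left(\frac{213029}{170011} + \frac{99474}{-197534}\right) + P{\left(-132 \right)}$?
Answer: $- \frac{2103141632926}{16791476437} \approx -125.25$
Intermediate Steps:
$q{\left(g \right)} = - \frac{14 g}{3}$ ($q{\left(g \right)} = \frac{\left(-14\right) g}{3} = - \frac{14 g}{3}$)
$P{\left(L \right)} = -126$ ($P{\left(L \right)} = \left(\left(- \frac{14}{3}\right) \left(-9\right) - 32\right) - 136 = \left(42 - 32\right) - 136 = 10 - 136 = -126$)
$\left(\frac{213029}{170011} + \frac{99474}{-197534}\right) + P{\left(-132 \right)} = \left(\frac{213029}{170011} + \frac{99474}{-197534}\right) - 126 = \left(213029 \cdot \frac{1}{170011} + 99474 \left(- \frac{1}{197534}\right)\right) - 126 = \left(\frac{213029}{170011} - \frac{49737}{98767}\right) - 126 = \frac{12584398136}{16791476437} - 126 = - \frac{2103141632926}{16791476437}$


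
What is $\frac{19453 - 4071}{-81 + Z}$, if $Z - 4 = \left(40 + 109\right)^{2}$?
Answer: $\frac{7691}{11062} \approx 0.69526$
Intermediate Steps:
$Z = 22205$ ($Z = 4 + \left(40 + 109\right)^{2} = 4 + 149^{2} = 4 + 22201 = 22205$)
$\frac{19453 - 4071}{-81 + Z} = \frac{19453 - 4071}{-81 + 22205} = \frac{15382}{22124} = 15382 \cdot \frac{1}{22124} = \frac{7691}{11062}$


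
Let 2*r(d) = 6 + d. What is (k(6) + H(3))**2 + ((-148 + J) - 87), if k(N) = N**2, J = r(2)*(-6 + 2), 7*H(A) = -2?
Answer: 50201/49 ≈ 1024.5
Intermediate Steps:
H(A) = -2/7 (H(A) = (1/7)*(-2) = -2/7)
r(d) = 3 + d/2 (r(d) = (6 + d)/2 = 3 + d/2)
J = -16 (J = (3 + (1/2)*2)*(-6 + 2) = (3 + 1)*(-4) = 4*(-4) = -16)
(k(6) + H(3))**2 + ((-148 + J) - 87) = (6**2 - 2/7)**2 + ((-148 - 16) - 87) = (36 - 2/7)**2 + (-164 - 87) = (250/7)**2 - 251 = 62500/49 - 251 = 50201/49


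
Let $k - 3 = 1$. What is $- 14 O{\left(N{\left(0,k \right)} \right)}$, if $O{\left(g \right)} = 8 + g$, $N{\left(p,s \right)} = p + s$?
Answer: $-168$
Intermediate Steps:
$k = 4$ ($k = 3 + 1 = 4$)
$- 14 O{\left(N{\left(0,k \right)} \right)} = - 14 \left(8 + \left(0 + 4\right)\right) = - 14 \left(8 + 4\right) = \left(-14\right) 12 = -168$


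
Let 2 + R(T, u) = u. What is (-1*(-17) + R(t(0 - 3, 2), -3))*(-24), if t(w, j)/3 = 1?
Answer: -288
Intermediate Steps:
t(w, j) = 3 (t(w, j) = 3*1 = 3)
R(T, u) = -2 + u
(-1*(-17) + R(t(0 - 3, 2), -3))*(-24) = (-1*(-17) + (-2 - 3))*(-24) = (17 - 5)*(-24) = 12*(-24) = -288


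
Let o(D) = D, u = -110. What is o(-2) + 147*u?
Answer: -16172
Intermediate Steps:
o(-2) + 147*u = -2 + 147*(-110) = -2 - 16170 = -16172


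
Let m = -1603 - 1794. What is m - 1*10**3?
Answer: -4397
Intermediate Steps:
m = -3397
m - 1*10**3 = -3397 - 1*10**3 = -3397 - 1*1000 = -3397 - 1000 = -4397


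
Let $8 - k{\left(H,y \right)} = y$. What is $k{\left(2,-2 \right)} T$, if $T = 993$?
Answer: $9930$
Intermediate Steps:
$k{\left(H,y \right)} = 8 - y$
$k{\left(2,-2 \right)} T = \left(8 - -2\right) 993 = \left(8 + 2\right) 993 = 10 \cdot 993 = 9930$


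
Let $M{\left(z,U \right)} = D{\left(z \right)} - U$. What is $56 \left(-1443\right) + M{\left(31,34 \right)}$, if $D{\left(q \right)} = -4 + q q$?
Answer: $-79885$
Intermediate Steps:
$D{\left(q \right)} = -4 + q^{2}$
$M{\left(z,U \right)} = -4 + z^{2} - U$ ($M{\left(z,U \right)} = \left(-4 + z^{2}\right) - U = -4 + z^{2} - U$)
$56 \left(-1443\right) + M{\left(31,34 \right)} = 56 \left(-1443\right) - \left(38 - 961\right) = -80808 - -923 = -80808 + 923 = -79885$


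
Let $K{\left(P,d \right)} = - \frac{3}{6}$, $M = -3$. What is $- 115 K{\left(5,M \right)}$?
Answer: $\frac{115}{2} \approx 57.5$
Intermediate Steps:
$K{\left(P,d \right)} = - \frac{1}{2}$ ($K{\left(P,d \right)} = \left(-3\right) \frac{1}{6} = - \frac{1}{2}$)
$- 115 K{\left(5,M \right)} = \left(-115\right) \left(- \frac{1}{2}\right) = \frac{115}{2}$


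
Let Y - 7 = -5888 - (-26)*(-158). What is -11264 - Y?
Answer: -1275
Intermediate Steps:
Y = -9989 (Y = 7 + (-5888 - (-26)*(-158)) = 7 + (-5888 - 1*4108) = 7 + (-5888 - 4108) = 7 - 9996 = -9989)
-11264 - Y = -11264 - 1*(-9989) = -11264 + 9989 = -1275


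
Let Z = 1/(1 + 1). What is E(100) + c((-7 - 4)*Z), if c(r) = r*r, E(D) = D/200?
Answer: 123/4 ≈ 30.750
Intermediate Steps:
Z = 1/2 ≈ 0.50000
E(D) = D/200 (E(D) = D*(1/200) = D/200)
c(r) = r**2
E(100) + c((-7 - 4)*Z) = (1/200)*100 + ((-7 - 4)*(1/2))**2 = 1/2 + (-11*1/2)**2 = 1/2 + (-11/2)**2 = 1/2 + 121/4 = 123/4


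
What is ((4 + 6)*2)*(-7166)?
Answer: -143320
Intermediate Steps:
((4 + 6)*2)*(-7166) = (10*2)*(-7166) = 20*(-7166) = -143320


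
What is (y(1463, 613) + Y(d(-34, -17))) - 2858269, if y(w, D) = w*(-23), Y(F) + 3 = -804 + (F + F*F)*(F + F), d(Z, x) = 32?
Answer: -2825141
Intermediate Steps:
Y(F) = -807 + 2*F*(F + F**2) (Y(F) = -3 + (-804 + (F + F*F)*(F + F)) = -3 + (-804 + (F + F**2)*(2*F)) = -3 + (-804 + 2*F*(F + F**2)) = -807 + 2*F*(F + F**2))
y(w, D) = -23*w
(y(1463, 613) + Y(d(-34, -17))) - 2858269 = (-23*1463 + (-807 + 2*32**2 + 2*32**3)) - 2858269 = (-33649 + (-807 + 2*1024 + 2*32768)) - 2858269 = (-33649 + (-807 + 2048 + 65536)) - 2858269 = (-33649 + 66777) - 2858269 = 33128 - 2858269 = -2825141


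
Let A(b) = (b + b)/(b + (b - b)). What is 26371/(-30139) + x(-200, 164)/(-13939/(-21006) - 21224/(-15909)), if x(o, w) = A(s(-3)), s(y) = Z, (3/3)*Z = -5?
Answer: 846345503389/6706800476135 ≈ 0.12619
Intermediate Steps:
Z = -5
s(y) = -5
A(b) = 2 (A(b) = (2*b)/(b + 0) = (2*b)/b = 2)
x(o, w) = 2
26371/(-30139) + x(-200, 164)/(-13939/(-21006) - 21224/(-15909)) = 26371/(-30139) + 2/(-13939/(-21006) - 21224/(-15909)) = 26371*(-1/30139) + 2/(-13939*(-1/21006) - 21224*(-1/15909)) = -26371/30139 + 2/(13939/21006 + 21224/15909) = -26371/30139 + 2/(222528965/111394818) = -26371/30139 + 2*(111394818/222528965) = -26371/30139 + 222789636/222528965 = 846345503389/6706800476135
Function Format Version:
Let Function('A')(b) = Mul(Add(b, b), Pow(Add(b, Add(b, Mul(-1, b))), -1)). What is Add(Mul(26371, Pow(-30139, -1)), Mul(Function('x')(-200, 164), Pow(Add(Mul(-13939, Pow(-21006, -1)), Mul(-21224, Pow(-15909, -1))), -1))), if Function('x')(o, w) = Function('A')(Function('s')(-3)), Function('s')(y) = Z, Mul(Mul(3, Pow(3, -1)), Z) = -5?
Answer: Rational(846345503389, 6706800476135) ≈ 0.12619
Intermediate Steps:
Z = -5
Function('s')(y) = -5
Function('A')(b) = 2 (Function('A')(b) = Mul(Mul(2, b), Pow(Add(b, 0), -1)) = Mul(Mul(2, b), Pow(b, -1)) = 2)
Function('x')(o, w) = 2
Add(Mul(26371, Pow(-30139, -1)), Mul(Function('x')(-200, 164), Pow(Add(Mul(-13939, Pow(-21006, -1)), Mul(-21224, Pow(-15909, -1))), -1))) = Add(Mul(26371, Pow(-30139, -1)), Mul(2, Pow(Add(Mul(-13939, Pow(-21006, -1)), Mul(-21224, Pow(-15909, -1))), -1))) = Add(Mul(26371, Rational(-1, 30139)), Mul(2, Pow(Add(Mul(-13939, Rational(-1, 21006)), Mul(-21224, Rational(-1, 15909))), -1))) = Add(Rational(-26371, 30139), Mul(2, Pow(Add(Rational(13939, 21006), Rational(21224, 15909)), -1))) = Add(Rational(-26371, 30139), Mul(2, Pow(Rational(222528965, 111394818), -1))) = Add(Rational(-26371, 30139), Mul(2, Rational(111394818, 222528965))) = Add(Rational(-26371, 30139), Rational(222789636, 222528965)) = Rational(846345503389, 6706800476135)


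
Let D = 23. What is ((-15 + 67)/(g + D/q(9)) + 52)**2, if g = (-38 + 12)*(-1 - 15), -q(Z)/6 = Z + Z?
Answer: 5478764136976/2016459025 ≈ 2717.0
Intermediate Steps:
q(Z) = -12*Z (q(Z) = -6*(Z + Z) = -12*Z)
g = 416 (g = -26*(-16) = 416)
((-15 + 67)/(g + D/q(9)) + 52)**2 = ((-15 + 67)/(416 + 23/((-12*9))) + 52)**2 = (52/(416 + 23/(-108)) + 52)**2 = (52/(416 + 23*(-1/108)) + 52)**2 = (52/(416 - 23/108) + 52)**2 = (52/(44905/108) + 52)**2 = (52*(108/44905) + 52)**2 = (5616/44905 + 52)**2 = (2340676/44905)**2 = 5478764136976/2016459025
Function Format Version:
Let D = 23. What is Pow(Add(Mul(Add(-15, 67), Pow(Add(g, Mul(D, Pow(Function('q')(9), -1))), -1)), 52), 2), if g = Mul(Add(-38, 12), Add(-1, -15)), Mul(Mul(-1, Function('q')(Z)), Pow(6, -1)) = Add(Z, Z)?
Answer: Rational(5478764136976, 2016459025) ≈ 2717.0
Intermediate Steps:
Function('q')(Z) = Mul(-12, Z) (Function('q')(Z) = Mul(-6, Add(Z, Z)) = Mul(-6, Mul(2, Z)) = Mul(-12, Z))
g = 416 (g = Mul(-26, -16) = 416)
Pow(Add(Mul(Add(-15, 67), Pow(Add(g, Mul(D, Pow(Function('q')(9), -1))), -1)), 52), 2) = Pow(Add(Mul(Add(-15, 67), Pow(Add(416, Mul(23, Pow(Mul(-12, 9), -1))), -1)), 52), 2) = Pow(Add(Mul(52, Pow(Add(416, Mul(23, Pow(-108, -1))), -1)), 52), 2) = Pow(Add(Mul(52, Pow(Add(416, Mul(23, Rational(-1, 108))), -1)), 52), 2) = Pow(Add(Mul(52, Pow(Add(416, Rational(-23, 108)), -1)), 52), 2) = Pow(Add(Mul(52, Pow(Rational(44905, 108), -1)), 52), 2) = Pow(Add(Mul(52, Rational(108, 44905)), 52), 2) = Pow(Add(Rational(5616, 44905), 52), 2) = Pow(Rational(2340676, 44905), 2) = Rational(5478764136976, 2016459025)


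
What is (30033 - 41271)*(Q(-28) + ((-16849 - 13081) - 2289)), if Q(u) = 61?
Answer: 361391604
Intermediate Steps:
(30033 - 41271)*(Q(-28) + ((-16849 - 13081) - 2289)) = (30033 - 41271)*(61 + ((-16849 - 13081) - 2289)) = -11238*(61 + (-29930 - 2289)) = -11238*(61 - 32219) = -11238*(-32158) = 361391604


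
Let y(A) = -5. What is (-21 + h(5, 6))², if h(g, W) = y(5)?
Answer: 676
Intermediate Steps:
h(g, W) = -5
(-21 + h(5, 6))² = (-21 - 5)² = (-26)² = 676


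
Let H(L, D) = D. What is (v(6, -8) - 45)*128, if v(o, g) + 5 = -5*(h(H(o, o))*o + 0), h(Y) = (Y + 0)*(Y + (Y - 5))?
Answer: -167680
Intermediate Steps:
h(Y) = Y*(-5 + 2*Y) (h(Y) = Y*(Y + (-5 + Y)) = Y*(-5 + 2*Y))
v(o, g) = -5 - 5*o²*(-5 + 2*o) (v(o, g) = -5 - 5*((o*(-5 + 2*o))*o + 0) = -5 - 5*(o²*(-5 + 2*o) + 0) = -5 - 5*o²*(-5 + 2*o))
(v(6, -8) - 45)*128 = ((-5 + 5*6²*(5 - 2*6)) - 45)*128 = ((-5 + 5*36*(5 - 12)) - 45)*128 = ((-5 + 5*36*(-7)) - 45)*128 = ((-5 - 1260) - 45)*128 = (-1265 - 45)*128 = -1310*128 = -167680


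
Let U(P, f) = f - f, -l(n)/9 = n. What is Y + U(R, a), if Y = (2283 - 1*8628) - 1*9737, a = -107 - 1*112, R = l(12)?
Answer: -16082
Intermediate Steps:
l(n) = -9*n
R = -108 (R = -9*12 = -108)
a = -219 (a = -107 - 112 = -219)
U(P, f) = 0
Y = -16082 (Y = (2283 - 8628) - 9737 = -6345 - 9737 = -16082)
Y + U(R, a) = -16082 + 0 = -16082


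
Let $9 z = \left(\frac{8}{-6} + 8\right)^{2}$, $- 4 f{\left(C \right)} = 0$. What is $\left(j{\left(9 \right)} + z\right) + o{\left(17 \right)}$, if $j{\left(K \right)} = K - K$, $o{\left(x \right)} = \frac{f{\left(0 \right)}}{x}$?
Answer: $\frac{400}{81} \approx 4.9383$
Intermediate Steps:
$f{\left(C \right)} = 0$ ($f{\left(C \right)} = \left(- \frac{1}{4}\right) 0 = 0$)
$o{\left(x \right)} = 0$ ($o{\left(x \right)} = \frac{0}{x} = 0$)
$j{\left(K \right)} = 0$
$z = \frac{400}{81}$ ($z = \frac{\left(\frac{8}{-6} + 8\right)^{2}}{9} = \frac{\left(8 \left(- \frac{1}{6}\right) + 8\right)^{2}}{9} = \frac{\left(- \frac{4}{3} + 8\right)^{2}}{9} = \frac{\left(\frac{20}{3}\right)^{2}}{9} = \frac{1}{9} \cdot \frac{400}{9} = \frac{400}{81} \approx 4.9383$)
$\left(j{\left(9 \right)} + z\right) + o{\left(17 \right)} = \left(0 + \frac{400}{81}\right) + 0 = \frac{400}{81} + 0 = \frac{400}{81}$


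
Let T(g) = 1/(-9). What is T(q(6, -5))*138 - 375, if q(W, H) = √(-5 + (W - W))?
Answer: -1171/3 ≈ -390.33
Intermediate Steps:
q(W, H) = I*√5 (q(W, H) = √(-5 + 0) = √(-5) = I*√5)
T(g) = -⅑
T(q(6, -5))*138 - 375 = -⅑*138 - 375 = -46/3 - 375 = -1171/3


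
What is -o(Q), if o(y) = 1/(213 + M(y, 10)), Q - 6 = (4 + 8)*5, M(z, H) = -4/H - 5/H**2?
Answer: -20/4251 ≈ -0.0047048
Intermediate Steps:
M(z, H) = -5/H**2 - 4/H (M(z, H) = -4/H - 5/H**2 = -5/H**2 - 4/H)
Q = 66 (Q = 6 + (4 + 8)*5 = 6 + 12*5 = 6 + 60 = 66)
o(y) = 20/4251 (o(y) = 1/(213 + (-5 - 4*10)/10**2) = 1/(213 + (-5 - 40)/100) = 1/(213 + (1/100)*(-45)) = 1/(213 - 9/20) = 1/(4251/20) = 20/4251)
-o(Q) = -1*20/4251 = -20/4251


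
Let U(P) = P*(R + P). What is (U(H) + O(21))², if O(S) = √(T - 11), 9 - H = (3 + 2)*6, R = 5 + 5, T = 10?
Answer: 53360 + 462*I ≈ 53360.0 + 462.0*I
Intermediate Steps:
R = 10
H = -21 (H = 9 - (3 + 2)*6 = 9 - 5*6 = 9 - 1*30 = 9 - 30 = -21)
U(P) = P*(10 + P)
O(S) = I (O(S) = √(10 - 11) = √(-1) = I)
(U(H) + O(21))² = (-21*(10 - 21) + I)² = (-21*(-11) + I)² = (231 + I)²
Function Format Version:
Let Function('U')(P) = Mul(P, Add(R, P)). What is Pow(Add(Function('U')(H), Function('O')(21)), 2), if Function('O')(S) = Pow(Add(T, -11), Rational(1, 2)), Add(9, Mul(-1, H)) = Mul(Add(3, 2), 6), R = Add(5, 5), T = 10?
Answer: Add(53360, Mul(462, I)) ≈ Add(53360., Mul(462.00, I))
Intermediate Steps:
R = 10
H = -21 (H = Add(9, Mul(-1, Mul(Add(3, 2), 6))) = Add(9, Mul(-1, Mul(5, 6))) = Add(9, Mul(-1, 30)) = Add(9, -30) = -21)
Function('U')(P) = Mul(P, Add(10, P))
Function('O')(S) = I (Function('O')(S) = Pow(Add(10, -11), Rational(1, 2)) = Pow(-1, Rational(1, 2)) = I)
Pow(Add(Function('U')(H), Function('O')(21)), 2) = Pow(Add(Mul(-21, Add(10, -21)), I), 2) = Pow(Add(Mul(-21, -11), I), 2) = Pow(Add(231, I), 2)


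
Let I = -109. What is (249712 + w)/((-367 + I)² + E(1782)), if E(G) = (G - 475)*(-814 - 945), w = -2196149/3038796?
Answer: -758821630603/6297713265852 ≈ -0.12049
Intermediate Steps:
w = -2196149/3038796 (w = -2196149*1/3038796 = -2196149/3038796 ≈ -0.72270)
E(G) = 835525 - 1759*G (E(G) = (-475 + G)*(-1759) = 835525 - 1759*G)
(249712 + w)/((-367 + I)² + E(1782)) = (249712 - 2196149/3038796)/((-367 - 109)² + (835525 - 1759*1782)) = 758821630603/(3038796*((-476)² + (835525 - 3134538))) = 758821630603/(3038796*(226576 - 2299013)) = (758821630603/3038796)/(-2072437) = (758821630603/3038796)*(-1/2072437) = -758821630603/6297713265852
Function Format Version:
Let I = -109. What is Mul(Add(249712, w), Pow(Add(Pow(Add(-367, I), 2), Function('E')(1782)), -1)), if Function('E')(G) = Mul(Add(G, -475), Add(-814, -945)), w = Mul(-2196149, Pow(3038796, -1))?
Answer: Rational(-758821630603, 6297713265852) ≈ -0.12049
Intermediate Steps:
w = Rational(-2196149, 3038796) (w = Mul(-2196149, Rational(1, 3038796)) = Rational(-2196149, 3038796) ≈ -0.72270)
Function('E')(G) = Add(835525, Mul(-1759, G)) (Function('E')(G) = Mul(Add(-475, G), -1759) = Add(835525, Mul(-1759, G)))
Mul(Add(249712, w), Pow(Add(Pow(Add(-367, I), 2), Function('E')(1782)), -1)) = Mul(Add(249712, Rational(-2196149, 3038796)), Pow(Add(Pow(Add(-367, -109), 2), Add(835525, Mul(-1759, 1782))), -1)) = Mul(Rational(758821630603, 3038796), Pow(Add(Pow(-476, 2), Add(835525, -3134538)), -1)) = Mul(Rational(758821630603, 3038796), Pow(Add(226576, -2299013), -1)) = Mul(Rational(758821630603, 3038796), Pow(-2072437, -1)) = Mul(Rational(758821630603, 3038796), Rational(-1, 2072437)) = Rational(-758821630603, 6297713265852)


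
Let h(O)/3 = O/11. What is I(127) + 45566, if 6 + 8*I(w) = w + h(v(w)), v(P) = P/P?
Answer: 2005571/44 ≈ 45581.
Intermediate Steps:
v(P) = 1
h(O) = 3*O/11 (h(O) = 3*(O/11) = 3*O/11)
I(w) = -63/88 + w/8 (I(w) = -¾ + (w + (3/11)*1)/8 = -¾ + (w + 3/11)/8 = -¾ + (3/11 + w)/8 = -¾ + (3/88 + w/8) = -63/88 + w/8)
I(127) + 45566 = (-63/88 + (⅛)*127) + 45566 = (-63/88 + 127/8) + 45566 = 667/44 + 45566 = 2005571/44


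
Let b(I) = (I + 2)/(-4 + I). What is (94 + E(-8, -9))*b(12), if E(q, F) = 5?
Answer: 693/4 ≈ 173.25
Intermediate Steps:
b(I) = (2 + I)/(-4 + I)
(94 + E(-8, -9))*b(12) = (94 + 5)*((2 + 12)/(-4 + 12)) = 99*(14/8) = 99*((⅛)*14) = 99*(7/4) = 693/4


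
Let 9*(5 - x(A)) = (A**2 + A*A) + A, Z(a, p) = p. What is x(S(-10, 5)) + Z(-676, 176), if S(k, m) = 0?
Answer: 181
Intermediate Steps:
x(A) = 5 - 2*A**2/9 - A/9 (x(A) = 5 - ((A**2 + A*A) + A)/9 = 5 - ((A**2 + A**2) + A)/9 = 5 - (2*A**2 + A)/9 = 5 - (A + 2*A**2)/9 = 5 + (-2*A**2/9 - A/9) = 5 - 2*A**2/9 - A/9)
x(S(-10, 5)) + Z(-676, 176) = (5 - 2/9*0**2 - 1/9*0) + 176 = (5 - 2/9*0 + 0) + 176 = (5 + 0 + 0) + 176 = 5 + 176 = 181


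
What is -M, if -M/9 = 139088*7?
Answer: 8762544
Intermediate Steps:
M = -8762544 (M = -1251792*7 = -9*973616 = -8762544)
-M = -1*(-8762544) = 8762544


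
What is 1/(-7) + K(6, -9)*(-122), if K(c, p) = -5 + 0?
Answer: 4269/7 ≈ 609.86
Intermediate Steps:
K(c, p) = -5
1/(-7) + K(6, -9)*(-122) = 1/(-7) - 5*(-122) = -⅐ + 610 = 4269/7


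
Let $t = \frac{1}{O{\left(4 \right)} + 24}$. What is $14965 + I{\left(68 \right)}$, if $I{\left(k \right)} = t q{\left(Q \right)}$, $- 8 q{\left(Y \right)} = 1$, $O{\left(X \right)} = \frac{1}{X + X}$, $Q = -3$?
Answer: $\frac{2888244}{193} \approx 14965.0$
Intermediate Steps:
$O{\left(X \right)} = \frac{1}{2 X}$
$q{\left(Y \right)} = - \frac{1}{8}$ ($q{\left(Y \right)} = \left(- \frac{1}{8}\right) 1 = - \frac{1}{8}$)
$t = \frac{8}{193}$ ($t = \frac{1}{\frac{1}{2 \cdot 4} + 24} = \frac{1}{\frac{1}{2} \cdot \frac{1}{4} + 24} = \frac{1}{\frac{1}{8} + 24} = \frac{1}{\frac{193}{8}} = \frac{8}{193} \approx 0.041451$)
$I{\left(k \right)} = - \frac{1}{193}$ ($I{\left(k \right)} = \frac{8}{193} \left(- \frac{1}{8}\right) = - \frac{1}{193}$)
$14965 + I{\left(68 \right)} = 14965 - \frac{1}{193} = \frac{2888244}{193}$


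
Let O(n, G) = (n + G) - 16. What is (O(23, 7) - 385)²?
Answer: 137641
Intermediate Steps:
O(n, G) = -16 + G + n (O(n, G) = (G + n) - 16 = -16 + G + n)
(O(23, 7) - 385)² = ((-16 + 7 + 23) - 385)² = (14 - 385)² = (-371)² = 137641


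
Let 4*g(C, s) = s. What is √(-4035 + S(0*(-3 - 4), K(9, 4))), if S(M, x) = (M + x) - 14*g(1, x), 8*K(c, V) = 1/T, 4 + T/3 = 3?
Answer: 5*I*√23241/12 ≈ 63.521*I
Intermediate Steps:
T = -3 (T = -12 + 3*3 = -12 + 9 = -3)
g(C, s) = s/4
K(c, V) = -1/24 (K(c, V) = (⅛)/(-3) = (⅛)*(-⅓) = -1/24)
S(M, x) = M - 5*x/2 (S(M, x) = (M + x) - 7*x/2 = M - 5*x/2)
√(-4035 + S(0*(-3 - 4), K(9, 4))) = √(-4035 + (0*(-3 - 4) - 5/2*(-1/24))) = √(-4035 + (0*(-7) + 5/48)) = √(-4035 + (0 + 5/48)) = √(-4035 + 5/48) = √(-193675/48) = 5*I*√23241/12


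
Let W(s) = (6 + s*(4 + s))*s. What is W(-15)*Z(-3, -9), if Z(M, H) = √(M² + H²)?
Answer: -7695*√10 ≈ -24334.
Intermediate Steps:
Z(M, H) = √(H² + M²)
W(s) = s*(6 + s*(4 + s))
W(-15)*Z(-3, -9) = (-15*(6 + (-15)² + 4*(-15)))*√((-9)² + (-3)²) = (-15*(6 + 225 - 60))*√(81 + 9) = (-15*171)*√90 = -7695*√10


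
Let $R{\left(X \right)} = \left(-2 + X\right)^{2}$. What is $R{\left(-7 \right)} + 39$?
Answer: $120$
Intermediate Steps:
$R{\left(-7 \right)} + 39 = \left(-2 - 7\right)^{2} + 39 = \left(-9\right)^{2} + 39 = 81 + 39 = 120$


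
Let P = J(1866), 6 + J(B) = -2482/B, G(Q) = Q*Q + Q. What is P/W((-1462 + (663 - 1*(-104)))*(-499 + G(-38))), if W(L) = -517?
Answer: 6839/482361 ≈ 0.014178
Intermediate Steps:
G(Q) = Q + Q² (G(Q) = Q² + Q = Q + Q²)
J(B) = -6 - 2482/B
P = -6839/933 (P = -6 - 2482/1866 = -6 - 2482*1/1866 = -6 - 1241/933 = -6839/933 ≈ -7.3301)
P/W((-1462 + (663 - 1*(-104)))*(-499 + G(-38))) = -6839/933/(-517) = -6839/933*(-1/517) = 6839/482361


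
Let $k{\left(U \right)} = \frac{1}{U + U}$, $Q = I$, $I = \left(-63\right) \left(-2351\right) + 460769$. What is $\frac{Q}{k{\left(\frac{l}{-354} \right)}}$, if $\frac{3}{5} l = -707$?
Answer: $\frac{2152397870}{531} \approx 4.0535 \cdot 10^{6}$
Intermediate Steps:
$l = - \frac{3535}{3}$ ($l = \frac{5}{3} \left(-707\right) = - \frac{3535}{3} \approx -1178.3$)
$I = 608882$ ($I = 148113 + 460769 = 608882$)
$Q = 608882$
$k{\left(U \right)} = \frac{1}{2 U}$
$\frac{Q}{k{\left(\frac{l}{-354} \right)}} = \frac{608882}{\frac{1}{2} \frac{1}{\left(- \frac{3535}{3}\right) \frac{1}{-354}}} = \frac{608882}{\frac{1}{2} \frac{1}{\left(- \frac{3535}{3}\right) \left(- \frac{1}{354}\right)}} = \frac{608882}{\frac{1}{2} \frac{1}{\frac{3535}{1062}}} = \frac{608882}{\frac{1}{2} \cdot \frac{1062}{3535}} = \frac{608882}{\frac{531}{3535}} = 608882 \cdot \frac{3535}{531} = \frac{2152397870}{531}$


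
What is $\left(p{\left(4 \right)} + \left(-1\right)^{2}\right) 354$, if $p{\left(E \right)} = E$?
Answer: $1770$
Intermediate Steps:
$\left(p{\left(4 \right)} + \left(-1\right)^{2}\right) 354 = \left(4 + \left(-1\right)^{2}\right) 354 = \left(4 + 1\right) 354 = 5 \cdot 354 = 1770$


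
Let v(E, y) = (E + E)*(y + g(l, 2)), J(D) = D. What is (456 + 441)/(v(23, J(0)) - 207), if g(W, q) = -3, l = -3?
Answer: -13/5 ≈ -2.6000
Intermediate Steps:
v(E, y) = 2*E*(-3 + y) (v(E, y) = (E + E)*(y - 3) = (2*E)*(-3 + y) = 2*E*(-3 + y))
(456 + 441)/(v(23, J(0)) - 207) = (456 + 441)/(2*23*(-3 + 0) - 207) = 897/(2*23*(-3) - 207) = 897/(-138 - 207) = 897/(-345) = 897*(-1/345) = -13/5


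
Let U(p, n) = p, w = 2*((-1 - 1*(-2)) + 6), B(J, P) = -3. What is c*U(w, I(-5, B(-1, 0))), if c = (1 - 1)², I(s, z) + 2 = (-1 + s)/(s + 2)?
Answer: 0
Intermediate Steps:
I(s, z) = -2 + (-1 + s)/(2 + s) (I(s, z) = -2 + (-1 + s)/(s + 2) = -2 + (-1 + s)/(2 + s))
w = 14 (w = 2*((-1 + 2) + 6) = 2*(1 + 6) = 2*7 = 14)
c = 0 (c = 0² = 0)
c*U(w, I(-5, B(-1, 0))) = 0*14 = 0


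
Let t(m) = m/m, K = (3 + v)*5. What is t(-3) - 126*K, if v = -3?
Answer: 1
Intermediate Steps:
K = 0 (K = (3 - 3)*5 = 0*5 = 0)
t(m) = 1
t(-3) - 126*K = 1 - 126*0 = 1 + 0 = 1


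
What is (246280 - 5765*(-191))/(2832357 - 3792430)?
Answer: -1347395/960073 ≈ -1.4034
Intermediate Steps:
(246280 - 5765*(-191))/(2832357 - 3792430) = (246280 + 1101115)/(-960073) = 1347395*(-1/960073) = -1347395/960073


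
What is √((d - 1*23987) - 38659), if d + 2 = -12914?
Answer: I*√75562 ≈ 274.89*I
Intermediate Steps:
d = -12916 (d = -2 - 12914 = -12916)
√((d - 1*23987) - 38659) = √((-12916 - 1*23987) - 38659) = √((-12916 - 23987) - 38659) = √(-36903 - 38659) = √(-75562) = I*√75562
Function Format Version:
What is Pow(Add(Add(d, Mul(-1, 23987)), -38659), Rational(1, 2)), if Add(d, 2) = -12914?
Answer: Mul(I, Pow(75562, Rational(1, 2))) ≈ Mul(274.89, I)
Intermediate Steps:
d = -12916 (d = Add(-2, -12914) = -12916)
Pow(Add(Add(d, Mul(-1, 23987)), -38659), Rational(1, 2)) = Pow(Add(Add(-12916, Mul(-1, 23987)), -38659), Rational(1, 2)) = Pow(Add(Add(-12916, -23987), -38659), Rational(1, 2)) = Pow(Add(-36903, -38659), Rational(1, 2)) = Pow(-75562, Rational(1, 2)) = Mul(I, Pow(75562, Rational(1, 2)))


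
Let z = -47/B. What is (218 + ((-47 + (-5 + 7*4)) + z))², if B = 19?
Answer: 13242321/361 ≈ 36682.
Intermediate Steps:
z = -47/19 ≈ -2.4737
(218 + ((-47 + (-5 + 7*4)) + z))² = (218 + ((-47 + (-5 + 7*4)) - 47/19))² = (218 + ((-47 + (-5 + 28)) - 47/19))² = (218 + ((-47 + 23) - 47/19))² = (218 + (-24 - 47/19))² = (218 - 503/19)² = (3639/19)² = 13242321/361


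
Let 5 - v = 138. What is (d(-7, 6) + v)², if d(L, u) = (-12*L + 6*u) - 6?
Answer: 361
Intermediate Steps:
v = -133 (v = 5 - 1*138 = 5 - 138 = -133)
d(L, u) = -6 - 12*L + 6*u
(d(-7, 6) + v)² = ((-6 - 12*(-7) + 6*6) - 133)² = ((-6 + 84 + 36) - 133)² = (114 - 133)² = (-19)² = 361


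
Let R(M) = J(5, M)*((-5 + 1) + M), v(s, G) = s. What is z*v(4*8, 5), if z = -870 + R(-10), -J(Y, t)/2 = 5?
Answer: -23360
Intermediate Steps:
J(Y, t) = -10 (J(Y, t) = -2*5 = -10)
R(M) = 40 - 10*M (R(M) = -10*((-5 + 1) + M) = -10*(-4 + M) = 40 - 10*M)
z = -730 (z = -870 + (40 - 10*(-10)) = -870 + (40 + 100) = -870 + 140 = -730)
z*v(4*8, 5) = -2920*8 = -730*32 = -23360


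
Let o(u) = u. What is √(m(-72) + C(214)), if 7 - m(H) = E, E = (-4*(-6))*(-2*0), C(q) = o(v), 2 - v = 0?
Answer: 3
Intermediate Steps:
v = 2 (v = 2 - 1*0 = 2 + 0 = 2)
C(q) = 2
E = 0 (E = 24*0 = 0)
m(H) = 7 (m(H) = 7 - 1*0 = 7 + 0 = 7)
√(m(-72) + C(214)) = √(7 + 2) = √9 = 3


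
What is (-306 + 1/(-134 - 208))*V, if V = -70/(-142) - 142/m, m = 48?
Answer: 439647253/582768 ≈ 754.41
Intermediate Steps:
V = -4201/1704 (V = -70/(-142) - 142/48 = -70*(-1/142) - 142*1/48 = 35/71 - 71/24 = -4201/1704 ≈ -2.4654)
(-306 + 1/(-134 - 208))*V = (-306 + 1/(-134 - 208))*(-4201/1704) = (-306 + 1/(-342))*(-4201/1704) = (-306 - 1/342)*(-4201/1704) = -104653/342*(-4201/1704) = 439647253/582768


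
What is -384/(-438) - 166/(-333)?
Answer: 33430/24309 ≈ 1.3752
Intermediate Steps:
-384/(-438) - 166/(-333) = -384*(-1/438) - 166*(-1/333) = 64/73 + 166/333 = 33430/24309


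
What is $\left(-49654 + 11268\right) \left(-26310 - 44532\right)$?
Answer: $2719341012$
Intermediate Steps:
$\left(-49654 + 11268\right) \left(-26310 - 44532\right) = \left(-38386\right) \left(-70842\right) = 2719341012$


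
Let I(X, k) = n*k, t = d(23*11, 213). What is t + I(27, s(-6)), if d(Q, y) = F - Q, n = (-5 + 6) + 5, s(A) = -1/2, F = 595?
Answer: 339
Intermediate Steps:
s(A) = -½ (s(A) = -1*½ = -½)
n = 6 (n = 1 + 5 = 6)
d(Q, y) = 595 - Q
t = 342 (t = 595 - 23*11 = 595 - 1*253 = 595 - 253 = 342)
I(X, k) = 6*k
t + I(27, s(-6)) = 342 + 6*(-½) = 342 - 3 = 339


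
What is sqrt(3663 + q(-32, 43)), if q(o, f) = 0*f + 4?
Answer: sqrt(3667) ≈ 60.556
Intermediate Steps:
q(o, f) = 4 (q(o, f) = 0 + 4 = 4)
sqrt(3663 + q(-32, 43)) = sqrt(3663 + 4) = sqrt(3667)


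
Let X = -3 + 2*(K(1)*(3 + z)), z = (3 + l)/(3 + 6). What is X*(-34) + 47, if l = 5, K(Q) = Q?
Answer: -1039/9 ≈ -115.44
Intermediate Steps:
z = 8/9 (z = (3 + 5)/(3 + 6) = 8/9 ≈ 0.88889)
X = 43/9 (X = -3 + 2*(1*(3 + 8/9)) = -3 + 2*(1*(35/9)) = -3 + 2*(35/9) = -3 + 70/9 = 43/9 ≈ 4.7778)
X*(-34) + 47 = (43/9)*(-34) + 47 = -1462/9 + 47 = -1039/9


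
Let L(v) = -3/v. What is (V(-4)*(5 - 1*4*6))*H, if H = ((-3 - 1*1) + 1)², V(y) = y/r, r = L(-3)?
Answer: 684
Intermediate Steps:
r = 1 (r = -3/(-3) = -3*(-⅓) = 1)
V(y) = y (V(y) = y/1 = y*1 = y)
H = 9 (H = ((-3 - 1) + 1)² = (-4 + 1)² = (-3)² = 9)
(V(-4)*(5 - 1*4*6))*H = -4*(5 - 1*4*6)*9 = -4*(5 - 4*6)*9 = -4*(5 - 24)*9 = -4*(-19)*9 = 76*9 = 684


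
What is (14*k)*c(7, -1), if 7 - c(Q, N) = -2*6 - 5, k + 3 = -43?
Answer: -15456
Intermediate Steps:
k = -46 (k = -3 - 43 = -46)
c(Q, N) = 24 (c(Q, N) = 7 - (-2*6 - 5) = 7 - (-12 - 5) = 7 - 1*(-17) = 7 + 17 = 24)
(14*k)*c(7, -1) = (14*(-46))*24 = -644*24 = -15456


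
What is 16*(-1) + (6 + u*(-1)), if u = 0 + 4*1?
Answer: -14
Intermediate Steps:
u = 4 (u = 0 + 4 = 4)
16*(-1) + (6 + u*(-1)) = 16*(-1) + (6 + 4*(-1)) = -16 + (6 - 4) = -16 + 2 = -14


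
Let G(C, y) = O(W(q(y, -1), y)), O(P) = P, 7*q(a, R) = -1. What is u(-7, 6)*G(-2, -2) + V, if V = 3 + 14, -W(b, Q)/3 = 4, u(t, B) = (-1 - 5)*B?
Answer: 449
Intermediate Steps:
u(t, B) = -6*B
q(a, R) = -1/7 (q(a, R) = (1/7)*(-1) = -1/7)
W(b, Q) = -12 (W(b, Q) = -3*4 = -12)
V = 17
G(C, y) = -12
u(-7, 6)*G(-2, -2) + V = -6*6*(-12) + 17 = -36*(-12) + 17 = 432 + 17 = 449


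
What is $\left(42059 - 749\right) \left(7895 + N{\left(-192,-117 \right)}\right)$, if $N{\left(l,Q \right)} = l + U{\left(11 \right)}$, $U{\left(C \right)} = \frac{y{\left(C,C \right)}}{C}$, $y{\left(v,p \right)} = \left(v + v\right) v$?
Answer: $319119750$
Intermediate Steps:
$y{\left(v,p \right)} = 2 v^{2}$ ($y{\left(v,p \right)} = 2 v v = 2 v^{2}$)
$U{\left(C \right)} = 2 C$ ($U{\left(C \right)} = \frac{2 C^{2}}{C} = 2 C$)
$N{\left(l,Q \right)} = 22 + l$ ($N{\left(l,Q \right)} = l + 2 \cdot 11 = l + 22 = 22 + l$)
$\left(42059 - 749\right) \left(7895 + N{\left(-192,-117 \right)}\right) = \left(42059 - 749\right) \left(7895 + \left(22 - 192\right)\right) = 41310 \left(7895 - 170\right) = 41310 \cdot 7725 = 319119750$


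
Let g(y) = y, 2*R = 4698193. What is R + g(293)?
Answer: 4698779/2 ≈ 2.3494e+6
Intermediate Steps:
R = 4698193/2 (R = (½)*4698193 = 4698193/2 ≈ 2.3491e+6)
R + g(293) = 4698193/2 + 293 = 4698779/2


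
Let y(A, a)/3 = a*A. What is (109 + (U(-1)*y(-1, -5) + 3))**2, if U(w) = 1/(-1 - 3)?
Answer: 187489/16 ≈ 11718.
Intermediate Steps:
y(A, a) = 3*A*a (y(A, a) = 3*(a*A) = 3*(A*a) = 3*A*a)
U(w) = -1/4 (U(w) = 1/(-4) = -1/4)
(109 + (U(-1)*y(-1, -5) + 3))**2 = (109 + (-3*(-1)*(-5)/4 + 3))**2 = (109 + (-1/4*15 + 3))**2 = (109 + (-15/4 + 3))**2 = (109 - 3/4)**2 = (433/4)**2 = 187489/16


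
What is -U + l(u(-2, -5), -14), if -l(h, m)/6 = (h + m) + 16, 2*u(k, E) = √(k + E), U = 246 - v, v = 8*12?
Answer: -162 - 3*I*√7 ≈ -162.0 - 7.9373*I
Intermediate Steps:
v = 96
U = 150 (U = 246 - 1*96 = 246 - 96 = 150)
u(k, E) = √(E + k)/2 (u(k, E) = √(k + E)/2 = √(E + k)/2)
l(h, m) = -96 - 6*h - 6*m (l(h, m) = -6*((h + m) + 16) = -6*(16 + h + m) = -96 - 6*h - 6*m)
-U + l(u(-2, -5), -14) = -1*150 + (-96 - 3*√(-5 - 2) - 6*(-14)) = -150 + (-96 - 3*√(-7) + 84) = -150 + (-96 - 3*I*√7 + 84) = -150 + (-12 - 3*I*√7) = -162 - 3*I*√7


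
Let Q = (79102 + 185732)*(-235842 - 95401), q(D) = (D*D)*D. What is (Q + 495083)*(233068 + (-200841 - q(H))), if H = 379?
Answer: 4772857425519121248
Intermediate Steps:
q(D) = D³ (q(D) = D²*D = D³)
Q = -87724408662 (Q = 264834*(-331243) = -87724408662)
(Q + 495083)*(233068 + (-200841 - q(H))) = (-87724408662 + 495083)*(233068 + (-200841 - 1*379³)) = -87723913579*(233068 + (-200841 - 1*54439939)) = -87723913579*(233068 + (-200841 - 54439939)) = -87723913579*(233068 - 54640780) = -87723913579*(-54407712) = 4772857425519121248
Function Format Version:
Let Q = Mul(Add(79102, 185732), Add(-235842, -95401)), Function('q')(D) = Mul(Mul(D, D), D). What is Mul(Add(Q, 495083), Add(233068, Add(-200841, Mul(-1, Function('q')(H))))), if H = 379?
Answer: 4772857425519121248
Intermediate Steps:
Function('q')(D) = Pow(D, 3) (Function('q')(D) = Mul(Pow(D, 2), D) = Pow(D, 3))
Q = -87724408662 (Q = Mul(264834, -331243) = -87724408662)
Mul(Add(Q, 495083), Add(233068, Add(-200841, Mul(-1, Function('q')(H))))) = Mul(Add(-87724408662, 495083), Add(233068, Add(-200841, Mul(-1, Pow(379, 3))))) = Mul(-87723913579, Add(233068, Add(-200841, Mul(-1, 54439939)))) = Mul(-87723913579, Add(233068, Add(-200841, -54439939))) = Mul(-87723913579, Add(233068, -54640780)) = Mul(-87723913579, -54407712) = 4772857425519121248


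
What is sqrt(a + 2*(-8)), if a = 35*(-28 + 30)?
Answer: 3*sqrt(6) ≈ 7.3485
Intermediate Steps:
a = 70 (a = 35*2 = 70)
sqrt(a + 2*(-8)) = sqrt(70 + 2*(-8)) = sqrt(70 - 16) = sqrt(54) = 3*sqrt(6)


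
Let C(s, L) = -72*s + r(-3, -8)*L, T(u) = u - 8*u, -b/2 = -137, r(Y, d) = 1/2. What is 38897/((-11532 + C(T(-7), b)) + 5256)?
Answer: -38897/9667 ≈ -4.0237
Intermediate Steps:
r(Y, d) = ½
b = 274 (b = -2*(-137) = 274)
T(u) = -7*u
C(s, L) = L/2 - 72*s (C(s, L) = -72*s + L/2 = L/2 - 72*s)
38897/((-11532 + C(T(-7), b)) + 5256) = 38897/((-11532 + ((½)*274 - (-504)*(-7))) + 5256) = 38897/((-11532 + (137 - 72*49)) + 5256) = 38897/((-11532 + (137 - 3528)) + 5256) = 38897/((-11532 - 3391) + 5256) = 38897/(-14923 + 5256) = 38897/(-9667) = 38897*(-1/9667) = -38897/9667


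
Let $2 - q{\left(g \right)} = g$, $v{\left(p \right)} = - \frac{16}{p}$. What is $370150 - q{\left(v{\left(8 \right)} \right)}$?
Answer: $370146$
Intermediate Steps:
$q{\left(g \right)} = 2 - g$
$370150 - q{\left(v{\left(8 \right)} \right)} = 370150 - \left(2 - - \frac{16}{8}\right) = 370150 - \left(2 - \left(-16\right) \frac{1}{8}\right) = 370150 - \left(2 - -2\right) = 370150 - \left(2 + 2\right) = 370150 - 4 = 370146$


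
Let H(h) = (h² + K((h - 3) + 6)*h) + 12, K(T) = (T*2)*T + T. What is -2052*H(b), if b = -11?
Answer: 2435724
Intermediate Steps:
K(T) = T + 2*T² (K(T) = (2*T)*T + T = 2*T² + T = T + 2*T²)
H(h) = 12 + h² + h*(3 + h)*(7 + 2*h) (H(h) = (h² + (((h - 3) + 6)*(1 + 2*((h - 3) + 6)))*h) + 12 = (h² + (((-3 + h) + 6)*(1 + 2*((-3 + h) + 6)))*h) + 12 = (h² + ((3 + h)*(1 + 2*(3 + h)))*h) + 12 = (h² + ((3 + h)*(1 + (6 + 2*h)))*h) + 12 = (h² + ((3 + h)*(7 + 2*h))*h) + 12 = (h² + h*(3 + h)*(7 + 2*h)) + 12 = 12 + h² + h*(3 + h)*(7 + 2*h))
-2052*H(b) = -2052*(12 + (-11)² - 11*(3 - 11)*(7 + 2*(-11))) = -2052*(12 + 121 - 11*(-8)*(7 - 22)) = -2052*(12 + 121 - 11*(-8)*(-15)) = -2052*(12 + 121 - 1320) = -2052*(-1187) = 2435724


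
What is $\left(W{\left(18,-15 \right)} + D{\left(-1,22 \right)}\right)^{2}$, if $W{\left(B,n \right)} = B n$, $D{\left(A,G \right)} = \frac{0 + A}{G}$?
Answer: $\frac{35295481}{484} \approx 72925.0$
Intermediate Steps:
$D{\left(A,G \right)} = \frac{A}{G}$
$\left(W{\left(18,-15 \right)} + D{\left(-1,22 \right)}\right)^{2} = \left(18 \left(-15\right) - \frac{1}{22}\right)^{2} = \left(-270 - \frac{1}{22}\right)^{2} = \left(- \frac{5941}{22}\right)^{2} = \frac{35295481}{484}$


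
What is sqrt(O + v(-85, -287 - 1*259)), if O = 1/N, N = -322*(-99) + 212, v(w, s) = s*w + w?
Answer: sqrt(47704007264590)/32090 ≈ 215.23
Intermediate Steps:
v(w, s) = w + s*w
N = 32090 (N = 31878 + 212 = 32090)
O = 1/32090 ≈ 3.1162e-5
sqrt(O + v(-85, -287 - 1*259)) = sqrt(1/32090 - 85*(1 + (-287 - 1*259))) = sqrt(1/32090 - 85*(1 + (-287 - 259))) = sqrt(1/32090 - 85*(1 - 546)) = sqrt(1/32090 - 85*(-545)) = sqrt(1/32090 + 46325) = sqrt(1486569251/32090) = sqrt(47704007264590)/32090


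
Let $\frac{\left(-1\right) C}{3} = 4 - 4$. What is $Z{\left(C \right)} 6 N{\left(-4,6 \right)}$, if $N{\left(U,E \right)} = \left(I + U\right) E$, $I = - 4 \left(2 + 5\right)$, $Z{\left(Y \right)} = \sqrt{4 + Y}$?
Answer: $-2304$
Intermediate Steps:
$C = 0$ ($C = - 3 \left(4 - 4\right) = \left(-3\right) 0 = 0$)
$I = -28$ ($I = \left(-4\right) 7 = -28$)
$N{\left(U,E \right)} = E \left(-28 + U\right)$ ($N{\left(U,E \right)} = \left(-28 + U\right) E = E \left(-28 + U\right)$)
$Z{\left(C \right)} 6 N{\left(-4,6 \right)} = \sqrt{4 + 0} \cdot 6 \cdot 6 \left(-28 - 4\right) = \sqrt{4} \cdot 6 \cdot 6 \left(-32\right) = 2 \cdot 6 \left(-192\right) = 12 \left(-192\right) = -2304$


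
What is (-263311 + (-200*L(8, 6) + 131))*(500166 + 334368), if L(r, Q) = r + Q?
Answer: -221969353320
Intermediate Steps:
L(r, Q) = Q + r
(-263311 + (-200*L(8, 6) + 131))*(500166 + 334368) = (-263311 + (-200*(6 + 8) + 131))*(500166 + 334368) = (-263311 + (-200*14 + 131))*834534 = (-263311 + (-2800 + 131))*834534 = (-263311 - 2669)*834534 = -265980*834534 = -221969353320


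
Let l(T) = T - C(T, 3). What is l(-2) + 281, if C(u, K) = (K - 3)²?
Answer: 279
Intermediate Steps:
C(u, K) = (-3 + K)²
l(T) = T (l(T) = T - (-3 + 3)² = T - 1*0² = T - 1*0 = T + 0 = T)
l(-2) + 281 = -2 + 281 = 279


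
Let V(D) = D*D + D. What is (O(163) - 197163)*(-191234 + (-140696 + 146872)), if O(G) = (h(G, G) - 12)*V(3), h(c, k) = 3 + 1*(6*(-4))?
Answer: 36559873422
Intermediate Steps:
h(c, k) = -21 (h(c, k) = 3 + 1*(-24) = 3 - 24 = -21)
V(D) = D + D² (V(D) = D² + D = D + D²)
O(G) = -396 (O(G) = (-21 - 12)*(3*(1 + 3)) = -99*4 = -33*12 = -396)
(O(163) - 197163)*(-191234 + (-140696 + 146872)) = (-396 - 197163)*(-191234 + (-140696 + 146872)) = -197559*(-191234 + 6176) = -197559*(-185058) = 36559873422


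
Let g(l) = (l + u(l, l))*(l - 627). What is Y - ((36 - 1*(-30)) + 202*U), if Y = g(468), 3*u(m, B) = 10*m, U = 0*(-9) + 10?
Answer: -324538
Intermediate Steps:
U = 10 (U = 0 + 10 = 10)
u(m, B) = 10*m/3 (u(m, B) = (10*m)/3 = 10*m/3)
g(l) = 13*l*(-627 + l)/3 (g(l) = (l + 10*l/3)*(l - 627) = (13*l/3)*(-627 + l) = 13*l*(-627 + l)/3)
Y = -322452 (Y = (13/3)*468*(-627 + 468) = (13/3)*468*(-159) = -322452)
Y - ((36 - 1*(-30)) + 202*U) = -322452 - ((36 - 1*(-30)) + 202*10) = -322452 - ((36 + 30) + 2020) = -322452 - (66 + 2020) = -322452 - 1*2086 = -322452 - 2086 = -324538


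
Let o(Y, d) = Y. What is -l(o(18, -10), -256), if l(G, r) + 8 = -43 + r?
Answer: 307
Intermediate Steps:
l(G, r) = -51 + r (l(G, r) = -8 + (-43 + r) = -51 + r)
-l(o(18, -10), -256) = -(-51 - 256) = -1*(-307) = 307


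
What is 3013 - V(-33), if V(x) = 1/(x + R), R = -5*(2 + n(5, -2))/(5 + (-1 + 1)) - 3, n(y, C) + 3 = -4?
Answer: 93404/31 ≈ 3013.0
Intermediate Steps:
n(y, C) = -7 (n(y, C) = -3 - 4 = -7)
R = 2 (R = -5*(2 - 7)/(5 + (-1 + 1)) - 3 = -(-25)/(5 + 0) - 3 = -(-25)/5 - 3 = -5*(-1) - 3 = 5 - 3 = 2)
V(x) = 1/(2 + x) (V(x) = 1/(x + 2) = 1/(2 + x))
3013 - V(-33) = 3013 - 1/(2 - 33) = 3013 - 1/(-31) = 3013 - 1*(-1/31) = 3013 + 1/31 = 93404/31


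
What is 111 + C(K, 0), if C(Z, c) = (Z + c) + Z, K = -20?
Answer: 71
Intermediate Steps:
C(Z, c) = c + 2*Z
111 + C(K, 0) = 111 + (0 + 2*(-20)) = 111 + (0 - 40) = 111 - 40 = 71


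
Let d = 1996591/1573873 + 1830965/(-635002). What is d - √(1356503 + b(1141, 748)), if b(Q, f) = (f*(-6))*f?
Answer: -1613867099263/999412502746 - I*√2000521 ≈ -1.6148 - 1414.4*I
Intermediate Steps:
d = -1613867099263/999412502746 (d = 1996591*(1/1573873) + 1830965*(-1/635002) = 1996591/1573873 - 1830965/635002 = -1613867099263/999412502746 ≈ -1.6148)
b(Q, f) = -6*f² (b(Q, f) = (-6*f)*f = -6*f²)
d - √(1356503 + b(1141, 748)) = -1613867099263/999412502746 - √(1356503 - 6*748²) = -1613867099263/999412502746 - √(1356503 - 6*559504) = -1613867099263/999412502746 - √(1356503 - 3357024) = -1613867099263/999412502746 - √(-2000521) = -1613867099263/999412502746 - I*√2000521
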